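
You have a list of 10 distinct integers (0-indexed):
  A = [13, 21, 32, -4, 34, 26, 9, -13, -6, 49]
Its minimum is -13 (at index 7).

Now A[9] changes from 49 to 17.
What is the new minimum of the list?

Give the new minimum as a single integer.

Answer: -13

Derivation:
Old min = -13 (at index 7)
Change: A[9] 49 -> 17
Changed element was NOT the old min.
  New min = min(old_min, new_val) = min(-13, 17) = -13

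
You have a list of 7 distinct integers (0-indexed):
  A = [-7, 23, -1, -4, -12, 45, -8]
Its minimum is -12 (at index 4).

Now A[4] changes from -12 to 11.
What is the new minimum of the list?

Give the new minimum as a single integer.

Answer: -8

Derivation:
Old min = -12 (at index 4)
Change: A[4] -12 -> 11
Changed element WAS the min. Need to check: is 11 still <= all others?
  Min of remaining elements: -8
  New min = min(11, -8) = -8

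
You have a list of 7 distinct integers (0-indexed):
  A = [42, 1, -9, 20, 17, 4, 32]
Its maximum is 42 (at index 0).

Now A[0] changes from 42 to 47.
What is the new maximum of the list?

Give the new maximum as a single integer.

Old max = 42 (at index 0)
Change: A[0] 42 -> 47
Changed element WAS the max -> may need rescan.
  Max of remaining elements: 32
  New max = max(47, 32) = 47

Answer: 47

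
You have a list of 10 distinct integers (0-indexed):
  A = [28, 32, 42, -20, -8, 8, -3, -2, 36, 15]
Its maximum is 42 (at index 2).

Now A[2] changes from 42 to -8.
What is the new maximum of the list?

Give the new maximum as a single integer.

Answer: 36

Derivation:
Old max = 42 (at index 2)
Change: A[2] 42 -> -8
Changed element WAS the max -> may need rescan.
  Max of remaining elements: 36
  New max = max(-8, 36) = 36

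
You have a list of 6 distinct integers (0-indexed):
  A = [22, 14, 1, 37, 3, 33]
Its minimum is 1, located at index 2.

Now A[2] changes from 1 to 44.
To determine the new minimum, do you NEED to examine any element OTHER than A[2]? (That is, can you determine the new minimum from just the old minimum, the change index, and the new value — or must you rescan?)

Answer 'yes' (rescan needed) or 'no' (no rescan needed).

Old min = 1 at index 2
Change at index 2: 1 -> 44
Index 2 WAS the min and new value 44 > old min 1. Must rescan other elements to find the new min.
Needs rescan: yes

Answer: yes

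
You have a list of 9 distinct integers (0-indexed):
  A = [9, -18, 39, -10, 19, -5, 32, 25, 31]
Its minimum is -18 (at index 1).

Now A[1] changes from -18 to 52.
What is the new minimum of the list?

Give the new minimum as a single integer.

Answer: -10

Derivation:
Old min = -18 (at index 1)
Change: A[1] -18 -> 52
Changed element WAS the min. Need to check: is 52 still <= all others?
  Min of remaining elements: -10
  New min = min(52, -10) = -10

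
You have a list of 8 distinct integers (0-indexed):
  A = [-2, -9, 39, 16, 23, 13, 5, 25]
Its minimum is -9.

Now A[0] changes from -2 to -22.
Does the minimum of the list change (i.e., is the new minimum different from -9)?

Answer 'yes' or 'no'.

Answer: yes

Derivation:
Old min = -9
Change: A[0] -2 -> -22
Changed element was NOT the min; min changes only if -22 < -9.
New min = -22; changed? yes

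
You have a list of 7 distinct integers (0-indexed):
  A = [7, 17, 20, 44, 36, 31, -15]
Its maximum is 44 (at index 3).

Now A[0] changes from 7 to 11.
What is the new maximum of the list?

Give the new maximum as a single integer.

Answer: 44

Derivation:
Old max = 44 (at index 3)
Change: A[0] 7 -> 11
Changed element was NOT the old max.
  New max = max(old_max, new_val) = max(44, 11) = 44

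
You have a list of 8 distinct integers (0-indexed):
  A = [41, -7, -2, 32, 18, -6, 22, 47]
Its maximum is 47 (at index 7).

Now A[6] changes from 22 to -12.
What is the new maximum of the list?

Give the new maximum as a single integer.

Answer: 47

Derivation:
Old max = 47 (at index 7)
Change: A[6] 22 -> -12
Changed element was NOT the old max.
  New max = max(old_max, new_val) = max(47, -12) = 47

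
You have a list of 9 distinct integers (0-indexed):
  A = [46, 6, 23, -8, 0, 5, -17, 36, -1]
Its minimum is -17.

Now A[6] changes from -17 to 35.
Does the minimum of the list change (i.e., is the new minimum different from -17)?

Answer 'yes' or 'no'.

Answer: yes

Derivation:
Old min = -17
Change: A[6] -17 -> 35
Changed element was the min; new min must be rechecked.
New min = -8; changed? yes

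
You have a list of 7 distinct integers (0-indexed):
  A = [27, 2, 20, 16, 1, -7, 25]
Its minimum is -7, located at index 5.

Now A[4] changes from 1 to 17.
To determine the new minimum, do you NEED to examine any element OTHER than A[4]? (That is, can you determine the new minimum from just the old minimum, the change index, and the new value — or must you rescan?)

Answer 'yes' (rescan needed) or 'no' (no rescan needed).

Answer: no

Derivation:
Old min = -7 at index 5
Change at index 4: 1 -> 17
Index 4 was NOT the min. New min = min(-7, 17). No rescan of other elements needed.
Needs rescan: no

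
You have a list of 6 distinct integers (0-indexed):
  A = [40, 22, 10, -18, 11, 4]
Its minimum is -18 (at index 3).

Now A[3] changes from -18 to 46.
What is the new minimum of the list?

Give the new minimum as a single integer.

Old min = -18 (at index 3)
Change: A[3] -18 -> 46
Changed element WAS the min. Need to check: is 46 still <= all others?
  Min of remaining elements: 4
  New min = min(46, 4) = 4

Answer: 4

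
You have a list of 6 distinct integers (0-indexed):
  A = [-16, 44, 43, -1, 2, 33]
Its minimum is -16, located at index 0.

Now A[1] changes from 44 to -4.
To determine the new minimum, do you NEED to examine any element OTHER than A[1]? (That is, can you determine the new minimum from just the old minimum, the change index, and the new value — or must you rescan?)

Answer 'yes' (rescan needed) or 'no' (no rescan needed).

Answer: no

Derivation:
Old min = -16 at index 0
Change at index 1: 44 -> -4
Index 1 was NOT the min. New min = min(-16, -4). No rescan of other elements needed.
Needs rescan: no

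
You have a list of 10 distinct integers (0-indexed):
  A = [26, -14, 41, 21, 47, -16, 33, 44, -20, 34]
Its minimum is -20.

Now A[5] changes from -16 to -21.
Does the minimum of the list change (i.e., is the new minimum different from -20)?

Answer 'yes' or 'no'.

Answer: yes

Derivation:
Old min = -20
Change: A[5] -16 -> -21
Changed element was NOT the min; min changes only if -21 < -20.
New min = -21; changed? yes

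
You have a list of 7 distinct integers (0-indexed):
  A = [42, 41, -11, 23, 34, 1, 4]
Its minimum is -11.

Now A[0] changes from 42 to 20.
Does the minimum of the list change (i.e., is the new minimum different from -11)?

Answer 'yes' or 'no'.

Answer: no

Derivation:
Old min = -11
Change: A[0] 42 -> 20
Changed element was NOT the min; min changes only if 20 < -11.
New min = -11; changed? no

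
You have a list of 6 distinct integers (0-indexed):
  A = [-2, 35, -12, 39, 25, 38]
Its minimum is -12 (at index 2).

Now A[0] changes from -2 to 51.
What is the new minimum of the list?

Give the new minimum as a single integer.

Old min = -12 (at index 2)
Change: A[0] -2 -> 51
Changed element was NOT the old min.
  New min = min(old_min, new_val) = min(-12, 51) = -12

Answer: -12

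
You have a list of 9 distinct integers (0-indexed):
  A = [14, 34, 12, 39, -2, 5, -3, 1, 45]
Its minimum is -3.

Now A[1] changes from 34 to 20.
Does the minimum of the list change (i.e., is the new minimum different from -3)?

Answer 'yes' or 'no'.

Old min = -3
Change: A[1] 34 -> 20
Changed element was NOT the min; min changes only if 20 < -3.
New min = -3; changed? no

Answer: no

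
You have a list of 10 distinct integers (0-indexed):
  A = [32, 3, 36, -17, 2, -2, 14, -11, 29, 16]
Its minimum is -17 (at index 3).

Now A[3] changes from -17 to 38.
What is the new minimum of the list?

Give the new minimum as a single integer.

Old min = -17 (at index 3)
Change: A[3] -17 -> 38
Changed element WAS the min. Need to check: is 38 still <= all others?
  Min of remaining elements: -11
  New min = min(38, -11) = -11

Answer: -11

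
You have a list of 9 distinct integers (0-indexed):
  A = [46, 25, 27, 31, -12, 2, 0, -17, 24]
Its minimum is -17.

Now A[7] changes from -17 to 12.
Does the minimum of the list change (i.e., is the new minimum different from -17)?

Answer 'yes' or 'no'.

Answer: yes

Derivation:
Old min = -17
Change: A[7] -17 -> 12
Changed element was the min; new min must be rechecked.
New min = -12; changed? yes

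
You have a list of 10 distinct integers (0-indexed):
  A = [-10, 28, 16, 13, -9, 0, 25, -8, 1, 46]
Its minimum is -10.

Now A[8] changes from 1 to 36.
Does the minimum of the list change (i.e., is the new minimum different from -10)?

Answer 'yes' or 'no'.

Answer: no

Derivation:
Old min = -10
Change: A[8] 1 -> 36
Changed element was NOT the min; min changes only if 36 < -10.
New min = -10; changed? no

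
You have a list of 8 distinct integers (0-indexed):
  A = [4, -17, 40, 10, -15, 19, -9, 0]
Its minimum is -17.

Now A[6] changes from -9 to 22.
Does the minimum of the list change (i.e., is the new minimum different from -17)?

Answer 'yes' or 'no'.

Answer: no

Derivation:
Old min = -17
Change: A[6] -9 -> 22
Changed element was NOT the min; min changes only if 22 < -17.
New min = -17; changed? no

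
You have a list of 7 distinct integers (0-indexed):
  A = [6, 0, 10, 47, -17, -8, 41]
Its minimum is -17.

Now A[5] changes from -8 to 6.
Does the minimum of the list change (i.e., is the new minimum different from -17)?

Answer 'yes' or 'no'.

Old min = -17
Change: A[5] -8 -> 6
Changed element was NOT the min; min changes only if 6 < -17.
New min = -17; changed? no

Answer: no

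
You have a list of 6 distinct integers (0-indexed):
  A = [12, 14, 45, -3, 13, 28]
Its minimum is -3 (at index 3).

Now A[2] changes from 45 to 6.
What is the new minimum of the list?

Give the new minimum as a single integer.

Answer: -3

Derivation:
Old min = -3 (at index 3)
Change: A[2] 45 -> 6
Changed element was NOT the old min.
  New min = min(old_min, new_val) = min(-3, 6) = -3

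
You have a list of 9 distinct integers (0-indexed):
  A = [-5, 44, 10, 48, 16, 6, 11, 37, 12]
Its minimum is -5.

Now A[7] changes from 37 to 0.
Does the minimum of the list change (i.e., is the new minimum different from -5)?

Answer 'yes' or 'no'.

Answer: no

Derivation:
Old min = -5
Change: A[7] 37 -> 0
Changed element was NOT the min; min changes only if 0 < -5.
New min = -5; changed? no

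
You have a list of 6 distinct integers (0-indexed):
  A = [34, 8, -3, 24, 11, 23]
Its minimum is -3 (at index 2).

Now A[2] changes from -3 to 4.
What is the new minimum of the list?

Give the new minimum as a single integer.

Answer: 4

Derivation:
Old min = -3 (at index 2)
Change: A[2] -3 -> 4
Changed element WAS the min. Need to check: is 4 still <= all others?
  Min of remaining elements: 8
  New min = min(4, 8) = 4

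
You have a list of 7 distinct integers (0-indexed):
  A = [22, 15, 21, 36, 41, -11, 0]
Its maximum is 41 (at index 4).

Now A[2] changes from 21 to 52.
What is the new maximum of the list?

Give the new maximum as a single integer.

Answer: 52

Derivation:
Old max = 41 (at index 4)
Change: A[2] 21 -> 52
Changed element was NOT the old max.
  New max = max(old_max, new_val) = max(41, 52) = 52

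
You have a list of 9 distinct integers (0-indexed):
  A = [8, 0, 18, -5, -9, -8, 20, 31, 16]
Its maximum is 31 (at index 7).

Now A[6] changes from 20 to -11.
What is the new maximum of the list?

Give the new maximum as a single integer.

Answer: 31

Derivation:
Old max = 31 (at index 7)
Change: A[6] 20 -> -11
Changed element was NOT the old max.
  New max = max(old_max, new_val) = max(31, -11) = 31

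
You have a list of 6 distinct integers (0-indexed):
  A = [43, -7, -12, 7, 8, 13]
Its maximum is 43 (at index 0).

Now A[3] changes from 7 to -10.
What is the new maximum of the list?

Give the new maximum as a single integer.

Answer: 43

Derivation:
Old max = 43 (at index 0)
Change: A[3] 7 -> -10
Changed element was NOT the old max.
  New max = max(old_max, new_val) = max(43, -10) = 43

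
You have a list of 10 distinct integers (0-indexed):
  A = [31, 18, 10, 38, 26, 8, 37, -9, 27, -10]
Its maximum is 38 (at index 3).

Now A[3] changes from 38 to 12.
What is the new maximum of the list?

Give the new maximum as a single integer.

Old max = 38 (at index 3)
Change: A[3] 38 -> 12
Changed element WAS the max -> may need rescan.
  Max of remaining elements: 37
  New max = max(12, 37) = 37

Answer: 37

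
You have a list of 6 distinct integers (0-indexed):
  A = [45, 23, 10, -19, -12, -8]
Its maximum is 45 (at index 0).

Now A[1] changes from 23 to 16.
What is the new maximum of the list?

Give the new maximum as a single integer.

Answer: 45

Derivation:
Old max = 45 (at index 0)
Change: A[1] 23 -> 16
Changed element was NOT the old max.
  New max = max(old_max, new_val) = max(45, 16) = 45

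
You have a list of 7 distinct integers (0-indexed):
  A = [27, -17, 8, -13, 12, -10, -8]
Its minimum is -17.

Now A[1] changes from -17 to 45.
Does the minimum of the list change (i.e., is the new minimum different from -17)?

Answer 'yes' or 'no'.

Answer: yes

Derivation:
Old min = -17
Change: A[1] -17 -> 45
Changed element was the min; new min must be rechecked.
New min = -13; changed? yes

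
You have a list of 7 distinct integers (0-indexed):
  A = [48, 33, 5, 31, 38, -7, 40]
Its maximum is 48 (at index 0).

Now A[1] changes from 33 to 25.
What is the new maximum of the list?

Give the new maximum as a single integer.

Answer: 48

Derivation:
Old max = 48 (at index 0)
Change: A[1] 33 -> 25
Changed element was NOT the old max.
  New max = max(old_max, new_val) = max(48, 25) = 48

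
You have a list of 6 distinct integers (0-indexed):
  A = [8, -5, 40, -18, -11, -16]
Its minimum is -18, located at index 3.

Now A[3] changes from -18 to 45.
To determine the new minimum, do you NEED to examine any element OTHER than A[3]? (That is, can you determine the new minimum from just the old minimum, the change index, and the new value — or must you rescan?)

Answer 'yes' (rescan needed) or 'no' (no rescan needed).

Answer: yes

Derivation:
Old min = -18 at index 3
Change at index 3: -18 -> 45
Index 3 WAS the min and new value 45 > old min -18. Must rescan other elements to find the new min.
Needs rescan: yes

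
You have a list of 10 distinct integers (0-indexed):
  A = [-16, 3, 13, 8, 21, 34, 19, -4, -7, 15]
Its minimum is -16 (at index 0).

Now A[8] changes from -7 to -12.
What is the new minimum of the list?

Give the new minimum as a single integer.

Answer: -16

Derivation:
Old min = -16 (at index 0)
Change: A[8] -7 -> -12
Changed element was NOT the old min.
  New min = min(old_min, new_val) = min(-16, -12) = -16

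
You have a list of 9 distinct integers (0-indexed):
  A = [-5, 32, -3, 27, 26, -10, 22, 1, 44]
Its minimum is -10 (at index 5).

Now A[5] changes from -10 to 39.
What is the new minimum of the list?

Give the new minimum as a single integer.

Answer: -5

Derivation:
Old min = -10 (at index 5)
Change: A[5] -10 -> 39
Changed element WAS the min. Need to check: is 39 still <= all others?
  Min of remaining elements: -5
  New min = min(39, -5) = -5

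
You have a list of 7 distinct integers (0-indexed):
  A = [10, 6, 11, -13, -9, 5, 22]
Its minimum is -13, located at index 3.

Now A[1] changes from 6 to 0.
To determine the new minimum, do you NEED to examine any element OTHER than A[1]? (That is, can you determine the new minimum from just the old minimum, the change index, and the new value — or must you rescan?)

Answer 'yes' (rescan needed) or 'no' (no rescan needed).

Answer: no

Derivation:
Old min = -13 at index 3
Change at index 1: 6 -> 0
Index 1 was NOT the min. New min = min(-13, 0). No rescan of other elements needed.
Needs rescan: no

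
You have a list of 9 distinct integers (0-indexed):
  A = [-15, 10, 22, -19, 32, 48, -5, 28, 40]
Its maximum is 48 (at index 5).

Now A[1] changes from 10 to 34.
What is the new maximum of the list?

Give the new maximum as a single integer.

Answer: 48

Derivation:
Old max = 48 (at index 5)
Change: A[1] 10 -> 34
Changed element was NOT the old max.
  New max = max(old_max, new_val) = max(48, 34) = 48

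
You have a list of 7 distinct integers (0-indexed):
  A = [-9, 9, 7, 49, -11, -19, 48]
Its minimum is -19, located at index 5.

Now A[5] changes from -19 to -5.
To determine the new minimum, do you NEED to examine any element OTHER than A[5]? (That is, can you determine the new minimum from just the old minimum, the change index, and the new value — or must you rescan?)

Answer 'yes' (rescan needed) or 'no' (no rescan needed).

Answer: yes

Derivation:
Old min = -19 at index 5
Change at index 5: -19 -> -5
Index 5 WAS the min and new value -5 > old min -19. Must rescan other elements to find the new min.
Needs rescan: yes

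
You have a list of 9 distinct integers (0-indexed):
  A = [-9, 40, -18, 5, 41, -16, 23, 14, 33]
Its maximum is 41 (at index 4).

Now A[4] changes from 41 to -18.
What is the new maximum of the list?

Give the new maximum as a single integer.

Old max = 41 (at index 4)
Change: A[4] 41 -> -18
Changed element WAS the max -> may need rescan.
  Max of remaining elements: 40
  New max = max(-18, 40) = 40

Answer: 40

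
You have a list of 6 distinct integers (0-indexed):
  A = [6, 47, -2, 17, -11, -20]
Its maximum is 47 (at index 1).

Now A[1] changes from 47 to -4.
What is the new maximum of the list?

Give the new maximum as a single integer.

Old max = 47 (at index 1)
Change: A[1] 47 -> -4
Changed element WAS the max -> may need rescan.
  Max of remaining elements: 17
  New max = max(-4, 17) = 17

Answer: 17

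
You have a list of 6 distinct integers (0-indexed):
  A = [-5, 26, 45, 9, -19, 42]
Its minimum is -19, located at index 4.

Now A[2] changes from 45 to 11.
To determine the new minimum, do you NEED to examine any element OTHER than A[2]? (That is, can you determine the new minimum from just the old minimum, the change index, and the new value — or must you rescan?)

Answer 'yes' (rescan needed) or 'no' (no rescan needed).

Old min = -19 at index 4
Change at index 2: 45 -> 11
Index 2 was NOT the min. New min = min(-19, 11). No rescan of other elements needed.
Needs rescan: no

Answer: no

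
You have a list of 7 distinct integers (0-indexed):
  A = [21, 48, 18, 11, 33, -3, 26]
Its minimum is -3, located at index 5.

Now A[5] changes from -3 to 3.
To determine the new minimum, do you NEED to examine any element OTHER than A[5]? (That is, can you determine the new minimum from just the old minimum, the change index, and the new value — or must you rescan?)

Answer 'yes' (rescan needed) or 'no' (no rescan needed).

Answer: yes

Derivation:
Old min = -3 at index 5
Change at index 5: -3 -> 3
Index 5 WAS the min and new value 3 > old min -3. Must rescan other elements to find the new min.
Needs rescan: yes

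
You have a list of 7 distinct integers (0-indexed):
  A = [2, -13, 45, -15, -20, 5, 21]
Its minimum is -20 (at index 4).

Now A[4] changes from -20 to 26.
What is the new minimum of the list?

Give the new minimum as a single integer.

Answer: -15

Derivation:
Old min = -20 (at index 4)
Change: A[4] -20 -> 26
Changed element WAS the min. Need to check: is 26 still <= all others?
  Min of remaining elements: -15
  New min = min(26, -15) = -15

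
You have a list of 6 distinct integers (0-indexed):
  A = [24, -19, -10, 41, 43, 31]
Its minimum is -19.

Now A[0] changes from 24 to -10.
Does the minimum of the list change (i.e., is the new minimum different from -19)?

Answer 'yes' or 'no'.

Answer: no

Derivation:
Old min = -19
Change: A[0] 24 -> -10
Changed element was NOT the min; min changes only if -10 < -19.
New min = -19; changed? no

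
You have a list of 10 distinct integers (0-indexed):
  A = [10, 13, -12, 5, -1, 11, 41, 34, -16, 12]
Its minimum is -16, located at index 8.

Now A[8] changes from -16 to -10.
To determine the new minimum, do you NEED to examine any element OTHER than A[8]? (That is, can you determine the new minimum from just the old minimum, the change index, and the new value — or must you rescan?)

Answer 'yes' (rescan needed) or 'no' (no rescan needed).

Old min = -16 at index 8
Change at index 8: -16 -> -10
Index 8 WAS the min and new value -10 > old min -16. Must rescan other elements to find the new min.
Needs rescan: yes

Answer: yes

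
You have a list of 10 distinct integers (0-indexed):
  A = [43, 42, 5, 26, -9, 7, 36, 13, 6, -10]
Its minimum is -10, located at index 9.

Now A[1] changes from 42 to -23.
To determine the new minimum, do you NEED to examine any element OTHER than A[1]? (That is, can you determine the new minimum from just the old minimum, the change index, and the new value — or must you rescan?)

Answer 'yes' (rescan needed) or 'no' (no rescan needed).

Answer: no

Derivation:
Old min = -10 at index 9
Change at index 1: 42 -> -23
Index 1 was NOT the min. New min = min(-10, -23). No rescan of other elements needed.
Needs rescan: no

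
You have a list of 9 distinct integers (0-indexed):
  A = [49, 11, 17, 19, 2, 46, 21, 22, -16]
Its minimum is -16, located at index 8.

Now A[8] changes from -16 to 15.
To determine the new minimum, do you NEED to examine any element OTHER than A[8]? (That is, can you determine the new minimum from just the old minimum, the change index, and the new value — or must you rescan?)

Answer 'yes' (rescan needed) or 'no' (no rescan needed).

Old min = -16 at index 8
Change at index 8: -16 -> 15
Index 8 WAS the min and new value 15 > old min -16. Must rescan other elements to find the new min.
Needs rescan: yes

Answer: yes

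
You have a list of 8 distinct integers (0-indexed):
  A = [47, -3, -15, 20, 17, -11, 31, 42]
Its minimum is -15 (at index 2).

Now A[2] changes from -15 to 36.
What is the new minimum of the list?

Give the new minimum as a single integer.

Old min = -15 (at index 2)
Change: A[2] -15 -> 36
Changed element WAS the min. Need to check: is 36 still <= all others?
  Min of remaining elements: -11
  New min = min(36, -11) = -11

Answer: -11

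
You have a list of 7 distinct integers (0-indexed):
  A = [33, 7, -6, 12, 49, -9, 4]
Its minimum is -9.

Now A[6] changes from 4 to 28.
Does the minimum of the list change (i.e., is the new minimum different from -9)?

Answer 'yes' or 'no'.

Answer: no

Derivation:
Old min = -9
Change: A[6] 4 -> 28
Changed element was NOT the min; min changes only if 28 < -9.
New min = -9; changed? no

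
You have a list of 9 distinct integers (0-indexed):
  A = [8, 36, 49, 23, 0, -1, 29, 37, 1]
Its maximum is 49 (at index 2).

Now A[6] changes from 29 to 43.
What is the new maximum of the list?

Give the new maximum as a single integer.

Answer: 49

Derivation:
Old max = 49 (at index 2)
Change: A[6] 29 -> 43
Changed element was NOT the old max.
  New max = max(old_max, new_val) = max(49, 43) = 49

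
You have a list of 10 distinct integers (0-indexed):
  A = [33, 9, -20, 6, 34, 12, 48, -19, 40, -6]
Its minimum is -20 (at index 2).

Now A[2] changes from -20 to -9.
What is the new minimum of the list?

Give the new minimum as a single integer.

Answer: -19

Derivation:
Old min = -20 (at index 2)
Change: A[2] -20 -> -9
Changed element WAS the min. Need to check: is -9 still <= all others?
  Min of remaining elements: -19
  New min = min(-9, -19) = -19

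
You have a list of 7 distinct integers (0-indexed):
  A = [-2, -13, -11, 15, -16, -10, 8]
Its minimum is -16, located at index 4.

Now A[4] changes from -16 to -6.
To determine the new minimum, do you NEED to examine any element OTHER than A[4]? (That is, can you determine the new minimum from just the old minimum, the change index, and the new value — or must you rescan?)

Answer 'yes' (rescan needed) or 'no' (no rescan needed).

Answer: yes

Derivation:
Old min = -16 at index 4
Change at index 4: -16 -> -6
Index 4 WAS the min and new value -6 > old min -16. Must rescan other elements to find the new min.
Needs rescan: yes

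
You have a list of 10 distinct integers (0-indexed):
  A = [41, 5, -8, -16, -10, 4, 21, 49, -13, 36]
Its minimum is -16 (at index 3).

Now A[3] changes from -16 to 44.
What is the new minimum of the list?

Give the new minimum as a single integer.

Old min = -16 (at index 3)
Change: A[3] -16 -> 44
Changed element WAS the min. Need to check: is 44 still <= all others?
  Min of remaining elements: -13
  New min = min(44, -13) = -13

Answer: -13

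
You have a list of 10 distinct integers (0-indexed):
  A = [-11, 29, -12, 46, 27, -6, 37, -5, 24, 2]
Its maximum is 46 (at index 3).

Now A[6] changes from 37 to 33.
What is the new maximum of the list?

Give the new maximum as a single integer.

Old max = 46 (at index 3)
Change: A[6] 37 -> 33
Changed element was NOT the old max.
  New max = max(old_max, new_val) = max(46, 33) = 46

Answer: 46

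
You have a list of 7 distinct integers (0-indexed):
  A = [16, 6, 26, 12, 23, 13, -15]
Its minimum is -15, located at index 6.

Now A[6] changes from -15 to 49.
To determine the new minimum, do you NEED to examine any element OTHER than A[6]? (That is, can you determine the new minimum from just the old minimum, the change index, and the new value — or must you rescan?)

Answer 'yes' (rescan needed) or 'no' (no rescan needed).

Old min = -15 at index 6
Change at index 6: -15 -> 49
Index 6 WAS the min and new value 49 > old min -15. Must rescan other elements to find the new min.
Needs rescan: yes

Answer: yes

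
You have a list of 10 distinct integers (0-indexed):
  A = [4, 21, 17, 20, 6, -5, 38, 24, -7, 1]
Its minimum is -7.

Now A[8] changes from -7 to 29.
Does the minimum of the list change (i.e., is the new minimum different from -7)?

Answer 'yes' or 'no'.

Old min = -7
Change: A[8] -7 -> 29
Changed element was the min; new min must be rechecked.
New min = -5; changed? yes

Answer: yes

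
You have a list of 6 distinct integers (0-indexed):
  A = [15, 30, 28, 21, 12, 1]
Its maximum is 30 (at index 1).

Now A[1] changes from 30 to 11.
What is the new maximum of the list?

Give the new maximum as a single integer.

Answer: 28

Derivation:
Old max = 30 (at index 1)
Change: A[1] 30 -> 11
Changed element WAS the max -> may need rescan.
  Max of remaining elements: 28
  New max = max(11, 28) = 28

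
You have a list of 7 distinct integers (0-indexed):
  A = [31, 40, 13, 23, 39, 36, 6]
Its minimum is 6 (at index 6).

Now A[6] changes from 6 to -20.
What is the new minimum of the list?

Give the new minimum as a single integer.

Old min = 6 (at index 6)
Change: A[6] 6 -> -20
Changed element WAS the min. Need to check: is -20 still <= all others?
  Min of remaining elements: 13
  New min = min(-20, 13) = -20

Answer: -20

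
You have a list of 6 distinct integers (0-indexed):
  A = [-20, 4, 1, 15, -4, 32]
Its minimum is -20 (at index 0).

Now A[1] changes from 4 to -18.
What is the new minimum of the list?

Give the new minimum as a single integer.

Old min = -20 (at index 0)
Change: A[1] 4 -> -18
Changed element was NOT the old min.
  New min = min(old_min, new_val) = min(-20, -18) = -20

Answer: -20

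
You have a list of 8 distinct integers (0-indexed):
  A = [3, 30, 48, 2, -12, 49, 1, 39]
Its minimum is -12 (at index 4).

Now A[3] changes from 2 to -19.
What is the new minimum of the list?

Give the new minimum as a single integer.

Old min = -12 (at index 4)
Change: A[3] 2 -> -19
Changed element was NOT the old min.
  New min = min(old_min, new_val) = min(-12, -19) = -19

Answer: -19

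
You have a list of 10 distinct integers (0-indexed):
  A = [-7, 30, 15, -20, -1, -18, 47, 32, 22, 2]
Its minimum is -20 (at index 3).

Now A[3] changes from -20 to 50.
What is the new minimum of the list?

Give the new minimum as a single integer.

Answer: -18

Derivation:
Old min = -20 (at index 3)
Change: A[3] -20 -> 50
Changed element WAS the min. Need to check: is 50 still <= all others?
  Min of remaining elements: -18
  New min = min(50, -18) = -18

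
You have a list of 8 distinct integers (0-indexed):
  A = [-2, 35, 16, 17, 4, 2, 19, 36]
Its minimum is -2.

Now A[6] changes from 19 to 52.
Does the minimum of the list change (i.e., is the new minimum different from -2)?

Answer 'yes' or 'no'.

Answer: no

Derivation:
Old min = -2
Change: A[6] 19 -> 52
Changed element was NOT the min; min changes only if 52 < -2.
New min = -2; changed? no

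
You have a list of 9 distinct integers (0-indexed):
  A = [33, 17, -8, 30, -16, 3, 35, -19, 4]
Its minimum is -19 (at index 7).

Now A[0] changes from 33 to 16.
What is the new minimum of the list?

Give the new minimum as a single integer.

Answer: -19

Derivation:
Old min = -19 (at index 7)
Change: A[0] 33 -> 16
Changed element was NOT the old min.
  New min = min(old_min, new_val) = min(-19, 16) = -19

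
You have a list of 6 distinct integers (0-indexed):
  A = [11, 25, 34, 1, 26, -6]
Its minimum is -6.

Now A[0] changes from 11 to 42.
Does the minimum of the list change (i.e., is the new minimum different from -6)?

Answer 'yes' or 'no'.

Answer: no

Derivation:
Old min = -6
Change: A[0] 11 -> 42
Changed element was NOT the min; min changes only if 42 < -6.
New min = -6; changed? no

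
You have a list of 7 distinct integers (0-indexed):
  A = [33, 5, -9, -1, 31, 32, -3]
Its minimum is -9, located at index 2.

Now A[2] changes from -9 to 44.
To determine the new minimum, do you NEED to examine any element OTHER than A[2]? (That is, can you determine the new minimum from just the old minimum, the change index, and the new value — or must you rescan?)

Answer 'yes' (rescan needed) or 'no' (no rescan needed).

Old min = -9 at index 2
Change at index 2: -9 -> 44
Index 2 WAS the min and new value 44 > old min -9. Must rescan other elements to find the new min.
Needs rescan: yes

Answer: yes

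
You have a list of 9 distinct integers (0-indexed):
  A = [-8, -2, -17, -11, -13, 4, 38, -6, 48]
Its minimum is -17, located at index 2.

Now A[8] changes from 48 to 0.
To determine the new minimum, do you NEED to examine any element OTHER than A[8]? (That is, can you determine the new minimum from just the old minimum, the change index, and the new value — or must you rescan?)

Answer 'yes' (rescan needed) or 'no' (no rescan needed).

Old min = -17 at index 2
Change at index 8: 48 -> 0
Index 8 was NOT the min. New min = min(-17, 0). No rescan of other elements needed.
Needs rescan: no

Answer: no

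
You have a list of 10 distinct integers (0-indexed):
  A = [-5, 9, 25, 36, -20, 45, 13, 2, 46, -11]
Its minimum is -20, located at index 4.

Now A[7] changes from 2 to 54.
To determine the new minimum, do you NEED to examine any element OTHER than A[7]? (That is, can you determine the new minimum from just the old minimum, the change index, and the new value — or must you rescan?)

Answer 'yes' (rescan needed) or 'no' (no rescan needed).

Old min = -20 at index 4
Change at index 7: 2 -> 54
Index 7 was NOT the min. New min = min(-20, 54). No rescan of other elements needed.
Needs rescan: no

Answer: no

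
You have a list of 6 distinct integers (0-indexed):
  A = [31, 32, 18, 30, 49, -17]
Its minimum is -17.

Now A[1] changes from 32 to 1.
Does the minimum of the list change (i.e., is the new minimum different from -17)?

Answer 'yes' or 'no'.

Answer: no

Derivation:
Old min = -17
Change: A[1] 32 -> 1
Changed element was NOT the min; min changes only if 1 < -17.
New min = -17; changed? no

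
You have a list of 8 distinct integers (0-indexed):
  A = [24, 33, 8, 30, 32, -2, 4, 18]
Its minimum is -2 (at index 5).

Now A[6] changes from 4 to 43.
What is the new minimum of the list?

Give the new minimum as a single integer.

Old min = -2 (at index 5)
Change: A[6] 4 -> 43
Changed element was NOT the old min.
  New min = min(old_min, new_val) = min(-2, 43) = -2

Answer: -2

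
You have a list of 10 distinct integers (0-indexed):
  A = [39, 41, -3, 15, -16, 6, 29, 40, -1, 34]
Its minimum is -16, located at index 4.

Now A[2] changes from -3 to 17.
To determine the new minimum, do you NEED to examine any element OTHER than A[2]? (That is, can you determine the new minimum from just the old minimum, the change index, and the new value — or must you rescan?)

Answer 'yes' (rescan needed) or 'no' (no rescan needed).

Old min = -16 at index 4
Change at index 2: -3 -> 17
Index 2 was NOT the min. New min = min(-16, 17). No rescan of other elements needed.
Needs rescan: no

Answer: no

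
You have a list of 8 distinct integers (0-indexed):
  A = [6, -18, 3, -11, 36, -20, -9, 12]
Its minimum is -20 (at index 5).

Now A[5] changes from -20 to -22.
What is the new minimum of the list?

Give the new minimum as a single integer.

Old min = -20 (at index 5)
Change: A[5] -20 -> -22
Changed element WAS the min. Need to check: is -22 still <= all others?
  Min of remaining elements: -18
  New min = min(-22, -18) = -22

Answer: -22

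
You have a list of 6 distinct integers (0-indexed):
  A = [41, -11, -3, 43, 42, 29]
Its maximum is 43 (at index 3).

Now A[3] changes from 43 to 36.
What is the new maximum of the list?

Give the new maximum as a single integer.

Old max = 43 (at index 3)
Change: A[3] 43 -> 36
Changed element WAS the max -> may need rescan.
  Max of remaining elements: 42
  New max = max(36, 42) = 42

Answer: 42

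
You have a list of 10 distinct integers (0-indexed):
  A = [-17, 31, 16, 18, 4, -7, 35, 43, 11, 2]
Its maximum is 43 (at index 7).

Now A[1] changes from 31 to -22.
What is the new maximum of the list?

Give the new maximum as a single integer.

Old max = 43 (at index 7)
Change: A[1] 31 -> -22
Changed element was NOT the old max.
  New max = max(old_max, new_val) = max(43, -22) = 43

Answer: 43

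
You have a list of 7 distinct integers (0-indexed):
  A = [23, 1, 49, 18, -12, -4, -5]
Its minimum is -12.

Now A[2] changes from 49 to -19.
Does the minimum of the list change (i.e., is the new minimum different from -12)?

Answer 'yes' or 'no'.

Answer: yes

Derivation:
Old min = -12
Change: A[2] 49 -> -19
Changed element was NOT the min; min changes only if -19 < -12.
New min = -19; changed? yes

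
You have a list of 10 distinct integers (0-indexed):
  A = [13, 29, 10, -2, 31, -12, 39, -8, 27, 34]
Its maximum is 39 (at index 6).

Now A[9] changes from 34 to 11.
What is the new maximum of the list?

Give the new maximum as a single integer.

Old max = 39 (at index 6)
Change: A[9] 34 -> 11
Changed element was NOT the old max.
  New max = max(old_max, new_val) = max(39, 11) = 39

Answer: 39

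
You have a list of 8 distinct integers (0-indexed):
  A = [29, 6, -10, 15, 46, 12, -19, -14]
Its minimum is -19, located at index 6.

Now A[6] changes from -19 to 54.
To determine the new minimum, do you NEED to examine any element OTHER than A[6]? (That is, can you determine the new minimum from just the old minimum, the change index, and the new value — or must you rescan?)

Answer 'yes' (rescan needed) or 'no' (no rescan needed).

Answer: yes

Derivation:
Old min = -19 at index 6
Change at index 6: -19 -> 54
Index 6 WAS the min and new value 54 > old min -19. Must rescan other elements to find the new min.
Needs rescan: yes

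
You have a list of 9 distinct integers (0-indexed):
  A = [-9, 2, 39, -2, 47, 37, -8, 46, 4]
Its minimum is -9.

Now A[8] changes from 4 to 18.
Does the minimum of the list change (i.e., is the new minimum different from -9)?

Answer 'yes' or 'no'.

Old min = -9
Change: A[8] 4 -> 18
Changed element was NOT the min; min changes only if 18 < -9.
New min = -9; changed? no

Answer: no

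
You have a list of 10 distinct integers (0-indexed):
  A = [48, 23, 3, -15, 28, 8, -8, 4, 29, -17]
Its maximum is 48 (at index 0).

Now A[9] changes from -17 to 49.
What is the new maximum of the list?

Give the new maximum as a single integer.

Answer: 49

Derivation:
Old max = 48 (at index 0)
Change: A[9] -17 -> 49
Changed element was NOT the old max.
  New max = max(old_max, new_val) = max(48, 49) = 49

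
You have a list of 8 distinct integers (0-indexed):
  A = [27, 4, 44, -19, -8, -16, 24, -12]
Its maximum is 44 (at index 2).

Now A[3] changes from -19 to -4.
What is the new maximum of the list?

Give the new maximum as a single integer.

Answer: 44

Derivation:
Old max = 44 (at index 2)
Change: A[3] -19 -> -4
Changed element was NOT the old max.
  New max = max(old_max, new_val) = max(44, -4) = 44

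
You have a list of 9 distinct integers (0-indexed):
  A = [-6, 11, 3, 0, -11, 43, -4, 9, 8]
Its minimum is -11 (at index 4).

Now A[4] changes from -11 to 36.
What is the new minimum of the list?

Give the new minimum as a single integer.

Old min = -11 (at index 4)
Change: A[4] -11 -> 36
Changed element WAS the min. Need to check: is 36 still <= all others?
  Min of remaining elements: -6
  New min = min(36, -6) = -6

Answer: -6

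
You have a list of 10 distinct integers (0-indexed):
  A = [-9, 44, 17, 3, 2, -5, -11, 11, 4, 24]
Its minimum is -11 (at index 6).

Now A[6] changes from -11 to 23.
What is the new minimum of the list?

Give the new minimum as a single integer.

Old min = -11 (at index 6)
Change: A[6] -11 -> 23
Changed element WAS the min. Need to check: is 23 still <= all others?
  Min of remaining elements: -9
  New min = min(23, -9) = -9

Answer: -9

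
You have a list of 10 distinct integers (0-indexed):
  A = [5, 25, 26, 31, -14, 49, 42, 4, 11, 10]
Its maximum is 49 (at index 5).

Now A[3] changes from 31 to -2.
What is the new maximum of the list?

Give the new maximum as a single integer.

Old max = 49 (at index 5)
Change: A[3] 31 -> -2
Changed element was NOT the old max.
  New max = max(old_max, new_val) = max(49, -2) = 49

Answer: 49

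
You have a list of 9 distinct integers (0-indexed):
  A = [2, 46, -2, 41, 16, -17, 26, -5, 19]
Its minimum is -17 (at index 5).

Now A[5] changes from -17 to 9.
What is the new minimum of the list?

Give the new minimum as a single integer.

Old min = -17 (at index 5)
Change: A[5] -17 -> 9
Changed element WAS the min. Need to check: is 9 still <= all others?
  Min of remaining elements: -5
  New min = min(9, -5) = -5

Answer: -5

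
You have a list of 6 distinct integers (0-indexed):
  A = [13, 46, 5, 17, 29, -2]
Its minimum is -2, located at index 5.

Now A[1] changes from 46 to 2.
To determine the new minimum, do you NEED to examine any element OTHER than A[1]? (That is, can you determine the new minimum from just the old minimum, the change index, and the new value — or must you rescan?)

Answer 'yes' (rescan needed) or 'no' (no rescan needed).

Old min = -2 at index 5
Change at index 1: 46 -> 2
Index 1 was NOT the min. New min = min(-2, 2). No rescan of other elements needed.
Needs rescan: no

Answer: no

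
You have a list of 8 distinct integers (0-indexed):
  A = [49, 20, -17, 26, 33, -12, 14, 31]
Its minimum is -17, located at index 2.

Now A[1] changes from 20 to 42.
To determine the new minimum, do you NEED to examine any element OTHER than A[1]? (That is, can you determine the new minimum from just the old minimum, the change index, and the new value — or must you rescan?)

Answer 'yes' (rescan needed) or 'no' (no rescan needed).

Old min = -17 at index 2
Change at index 1: 20 -> 42
Index 1 was NOT the min. New min = min(-17, 42). No rescan of other elements needed.
Needs rescan: no

Answer: no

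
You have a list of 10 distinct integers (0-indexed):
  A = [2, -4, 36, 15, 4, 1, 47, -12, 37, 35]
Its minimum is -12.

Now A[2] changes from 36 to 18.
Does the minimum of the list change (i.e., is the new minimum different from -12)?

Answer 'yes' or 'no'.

Answer: no

Derivation:
Old min = -12
Change: A[2] 36 -> 18
Changed element was NOT the min; min changes only if 18 < -12.
New min = -12; changed? no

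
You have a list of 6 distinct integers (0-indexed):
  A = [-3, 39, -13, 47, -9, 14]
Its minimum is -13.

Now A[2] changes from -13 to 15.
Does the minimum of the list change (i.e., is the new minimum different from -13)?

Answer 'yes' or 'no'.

Old min = -13
Change: A[2] -13 -> 15
Changed element was the min; new min must be rechecked.
New min = -9; changed? yes

Answer: yes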